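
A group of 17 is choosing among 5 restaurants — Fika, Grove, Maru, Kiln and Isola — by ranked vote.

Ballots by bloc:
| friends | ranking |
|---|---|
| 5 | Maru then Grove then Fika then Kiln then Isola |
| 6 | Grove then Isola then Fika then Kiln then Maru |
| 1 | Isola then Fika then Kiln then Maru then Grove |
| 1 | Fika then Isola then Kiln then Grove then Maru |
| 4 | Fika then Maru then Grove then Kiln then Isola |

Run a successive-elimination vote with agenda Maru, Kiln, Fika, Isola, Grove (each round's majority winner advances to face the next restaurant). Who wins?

Grove

Round 1: Maru vs Kiln — 9–8, Maru advances.
Round 2: Maru vs Fika — 5–12, Fika advances.
Round 3: Fika vs Isola — 10–7, Fika advances.
Round 4: Fika vs Grove — 6–11, Grove advances.
The agenda winner is Grove.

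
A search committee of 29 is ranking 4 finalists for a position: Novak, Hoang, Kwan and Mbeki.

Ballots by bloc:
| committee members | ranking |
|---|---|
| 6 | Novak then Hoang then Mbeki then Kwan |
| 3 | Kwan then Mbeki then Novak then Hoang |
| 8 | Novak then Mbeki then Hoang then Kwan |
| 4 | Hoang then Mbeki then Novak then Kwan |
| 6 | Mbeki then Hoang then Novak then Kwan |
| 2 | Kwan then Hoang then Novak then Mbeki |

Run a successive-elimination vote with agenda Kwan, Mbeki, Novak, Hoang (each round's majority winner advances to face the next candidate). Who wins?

Novak

Round 1: Kwan vs Mbeki — 5–24, Mbeki advances.
Round 2: Mbeki vs Novak — 13–16, Novak advances.
Round 3: Novak vs Hoang — 17–12, Novak advances.
Novak survives the agenda.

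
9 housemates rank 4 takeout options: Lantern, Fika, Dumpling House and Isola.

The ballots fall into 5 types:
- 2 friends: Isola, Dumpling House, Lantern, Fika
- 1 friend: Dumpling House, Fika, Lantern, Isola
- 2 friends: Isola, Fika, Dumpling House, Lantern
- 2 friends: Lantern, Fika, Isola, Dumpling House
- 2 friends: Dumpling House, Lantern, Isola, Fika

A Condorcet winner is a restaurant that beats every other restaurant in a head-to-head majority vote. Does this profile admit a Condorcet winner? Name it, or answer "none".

Head-to-head results (9 friends):
Lantern–Fika: Lantern 6–3.
Lantern vs Dumpling House: Dumpling House wins 7–2.
Lantern vs Isola: Lantern, 5–4.
Fika–Dumpling House: Dumpling House 5–4.
Fika–Isola: Isola 6–3.
Dumpling House vs Isola: Isola wins 6–3.
Each restaurant drops at least one matchup (Lantern loses to Dumpling House; Fika loses to Lantern; Dumpling House loses to Isola; Isola loses to Lantern); the cycle Lantern → Isola → Dumpling House → Lantern rules out a Condorcet winner.

none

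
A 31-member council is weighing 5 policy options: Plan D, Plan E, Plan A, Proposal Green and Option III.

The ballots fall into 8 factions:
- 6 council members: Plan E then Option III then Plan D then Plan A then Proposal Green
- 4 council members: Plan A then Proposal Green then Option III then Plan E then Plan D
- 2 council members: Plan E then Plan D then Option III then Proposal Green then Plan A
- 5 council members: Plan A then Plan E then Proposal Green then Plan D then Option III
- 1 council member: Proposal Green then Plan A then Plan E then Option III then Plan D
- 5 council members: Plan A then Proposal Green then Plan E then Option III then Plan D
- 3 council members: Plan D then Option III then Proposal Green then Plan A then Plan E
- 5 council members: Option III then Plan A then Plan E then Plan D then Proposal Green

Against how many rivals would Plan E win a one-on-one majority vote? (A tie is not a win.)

Plan E against each rival (31 council members):
Plan E–Plan D: Plan E 28–3.
Plan E vs Plan A: 8 to 23, Plan A.
Plan E vs Proposal Green: 18 to 13, Plan E.
Plan E vs Option III: Plan E preferred on 6+2+5+1+5 = 19 ballots; Plan E wins 19–12.
Plan E beats Plan D, Proposal Green, Option III; loses to Plan A — 3 pairwise wins.

3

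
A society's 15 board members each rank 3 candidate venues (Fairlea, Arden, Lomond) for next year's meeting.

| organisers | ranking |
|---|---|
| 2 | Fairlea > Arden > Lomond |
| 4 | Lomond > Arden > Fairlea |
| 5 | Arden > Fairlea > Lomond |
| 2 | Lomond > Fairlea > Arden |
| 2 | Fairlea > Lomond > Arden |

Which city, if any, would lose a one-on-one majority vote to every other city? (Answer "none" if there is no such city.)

none

Pairwise majorities:
Fairlea vs Arden: Arden wins 9–6.
Fairlea vs Lomond: Fairlea is ranked higher on 2+5+2 = 9 ballots, Lomond on 6. Fairlea wins 9–6.
Arden–Lomond: Lomond 8–7.
No city is winless: Fairlea beats Lomond; Arden beats Fairlea; Lomond beats Arden. There is no Condorcet loser.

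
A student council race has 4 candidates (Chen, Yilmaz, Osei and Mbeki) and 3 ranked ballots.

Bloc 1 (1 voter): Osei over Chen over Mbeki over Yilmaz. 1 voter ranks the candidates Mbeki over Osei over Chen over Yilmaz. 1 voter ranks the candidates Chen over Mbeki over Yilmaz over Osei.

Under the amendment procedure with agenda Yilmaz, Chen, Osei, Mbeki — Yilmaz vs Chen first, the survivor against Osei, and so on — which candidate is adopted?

Mbeki

Round 1: Yilmaz vs Chen — 0–3, Chen advances.
Round 2: Chen vs Osei — 1–2, Osei advances.
Round 3: Osei vs Mbeki — 1–2, Mbeki advances.
The agenda winner is Mbeki.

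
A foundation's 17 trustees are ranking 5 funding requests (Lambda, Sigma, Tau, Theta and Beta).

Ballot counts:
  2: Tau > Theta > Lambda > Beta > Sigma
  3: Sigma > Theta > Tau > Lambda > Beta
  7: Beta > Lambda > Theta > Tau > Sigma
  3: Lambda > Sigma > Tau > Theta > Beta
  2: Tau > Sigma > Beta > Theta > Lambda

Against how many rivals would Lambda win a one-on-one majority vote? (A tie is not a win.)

3

Lambda against each rival (17 reviewers):
Lambda vs Sigma: Lambda is ranked higher on 2+7+3 = 12 ballots, Sigma on 5. Lambda wins 12–5.
Lambda vs Tau: 10 to 7, Lambda.
Lambda vs Theta: Lambda wins 10–7.
Lambda vs Beta: Beta, 9–8.
Lambda beats Sigma, Tau, Theta; loses to Beta — 3 pairwise wins.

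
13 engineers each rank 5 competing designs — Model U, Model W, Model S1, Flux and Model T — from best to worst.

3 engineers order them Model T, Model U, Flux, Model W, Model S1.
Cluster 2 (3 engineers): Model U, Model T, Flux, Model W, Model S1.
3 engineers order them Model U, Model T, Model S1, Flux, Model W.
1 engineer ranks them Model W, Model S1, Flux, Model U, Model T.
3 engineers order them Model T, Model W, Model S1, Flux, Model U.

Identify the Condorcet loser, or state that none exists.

none

Pairwise majorities:
Model U–Model W: Model U 9–4.
Model U–Model S1: Model U 9–4.
Model U vs Flux: Model U is ranked higher on 3+3+3 = 9 ballots, Flux on 4. Model U wins 9–4.
Model U vs Model T: Model U is ranked higher on 3+3+1 = 7 ballots, Model T on 6. Model U wins 7–6.
Model W vs Model S1: Model W, 10–3.
Model W–Flux: Flux 9–4.
Model W vs Model T: Model T wins 12–1.
Model S1 vs Flux: Model S1 is ranked higher on 3+1+3 = 7 ballots, Flux on 6. Model S1 wins 7–6.
Model S1 vs Model T: 1 to 12, Model T.
Flux vs Model T: Flux preferred on 1 ballot; Model T wins 12–1.
Every design wins at least one matchup (Model U beats Model W; Model W beats Model S1; Model S1 beats Flux; Flux beats Model W; Model T beats Model W), so there is no Condorcet loser.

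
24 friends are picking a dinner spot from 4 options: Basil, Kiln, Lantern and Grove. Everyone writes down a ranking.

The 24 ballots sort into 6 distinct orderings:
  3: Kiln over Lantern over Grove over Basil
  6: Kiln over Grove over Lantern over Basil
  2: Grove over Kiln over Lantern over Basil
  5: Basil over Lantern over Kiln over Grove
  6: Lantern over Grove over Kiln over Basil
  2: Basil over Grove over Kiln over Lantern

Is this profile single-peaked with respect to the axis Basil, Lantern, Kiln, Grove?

Axis positions: Basil=1, Lantern=2, Kiln=3, Grove=4.
Cluster 1 (peak Kiln at position 3): ranking walks positions 3-2-4-1, expanding outward from the peak — single-peaked.
Cluster 2 (peak Kiln at position 3): ranking walks positions 3-4-2-1, expanding outward from the peak — single-peaked.
Cluster 3 (peak Grove at position 4): ranking walks positions 4-3-2-1, expanding outward from the peak — single-peaked.
Cluster 4 (peak Basil at position 1): ranking walks positions 1-2-3-4, expanding outward from the peak — single-peaked.
Cluster 5: ranking walks positions 2-4-3-1; Grove is ranked above Kiln even though Kiln lies between Grove and the peak Lantern on the axis — preferences dip and rise again. Not single-peaked.
Cluster 6: ranking walks positions 1-4-3-2; Grove is ranked above Lantern even though Lantern lies between Grove and the peak Basil on the axis — preferences dip and rise again. Not single-peaked.
Cluster 5 violates single-peakedness, so the profile is not single-peaked on this axis.

no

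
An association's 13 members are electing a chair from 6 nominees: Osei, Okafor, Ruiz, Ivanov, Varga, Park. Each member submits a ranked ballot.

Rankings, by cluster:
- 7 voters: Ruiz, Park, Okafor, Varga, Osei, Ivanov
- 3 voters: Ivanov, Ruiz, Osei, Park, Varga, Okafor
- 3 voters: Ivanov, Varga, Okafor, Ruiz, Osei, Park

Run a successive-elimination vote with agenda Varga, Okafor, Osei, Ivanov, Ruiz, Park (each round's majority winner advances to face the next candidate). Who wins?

Ruiz

Round 1: Varga vs Okafor — 6–7, Okafor advances.
Round 2: Okafor vs Osei — 10–3, Okafor advances.
Round 3: Okafor vs Ivanov — 7–6, Okafor advances.
Round 4: Okafor vs Ruiz — 3–10, Ruiz advances.
Round 5: Ruiz vs Park — 13–0, Ruiz advances.
Ruiz survives the agenda.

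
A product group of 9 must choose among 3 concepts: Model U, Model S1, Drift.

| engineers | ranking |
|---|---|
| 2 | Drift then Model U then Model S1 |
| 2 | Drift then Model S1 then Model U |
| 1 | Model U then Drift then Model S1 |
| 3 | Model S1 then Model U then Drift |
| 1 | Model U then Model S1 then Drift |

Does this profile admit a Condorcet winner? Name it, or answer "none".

none

Pairwise majorities:
Model U vs Model S1: Model S1, 5–4.
Model U vs Drift: Model U, 5–4.
Model S1 vs Drift: Drift, 5–4.
Every design loses at least once (Model U loses to Model S1; Model S1 loses to Drift; Drift loses to Model U). The majority relation contains the cycle Model U beats Drift beats Model S1 beats Model U, so there is no Condorcet winner.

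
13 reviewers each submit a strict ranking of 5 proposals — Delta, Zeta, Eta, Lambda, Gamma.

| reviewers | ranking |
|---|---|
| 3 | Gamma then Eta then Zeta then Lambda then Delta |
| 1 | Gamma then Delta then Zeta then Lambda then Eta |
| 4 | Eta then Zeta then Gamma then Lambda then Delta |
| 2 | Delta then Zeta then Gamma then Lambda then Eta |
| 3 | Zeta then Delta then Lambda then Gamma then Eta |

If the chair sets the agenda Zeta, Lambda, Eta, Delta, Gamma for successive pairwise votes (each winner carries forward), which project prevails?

Gamma

Round 1: Zeta vs Lambda — 13–0, Zeta advances.
Round 2: Zeta vs Eta — 6–7, Eta advances.
Round 3: Eta vs Delta — 7–6, Eta advances.
Round 4: Eta vs Gamma — 4–9, Gamma advances.
The agenda winner is Gamma.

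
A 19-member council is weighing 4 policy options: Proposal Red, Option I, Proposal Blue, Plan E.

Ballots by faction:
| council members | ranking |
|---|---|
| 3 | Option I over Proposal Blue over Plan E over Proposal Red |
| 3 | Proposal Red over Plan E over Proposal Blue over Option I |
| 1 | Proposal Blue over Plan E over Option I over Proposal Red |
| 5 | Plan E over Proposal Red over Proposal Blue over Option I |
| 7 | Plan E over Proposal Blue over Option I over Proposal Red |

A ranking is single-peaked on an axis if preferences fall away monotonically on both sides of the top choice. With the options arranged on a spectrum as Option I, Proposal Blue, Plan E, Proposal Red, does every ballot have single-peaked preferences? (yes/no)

yes

Axis positions: Option I=1, Proposal Blue=2, Plan E=3, Proposal Red=4.
Faction 1 (peak Option I at position 1): ranking walks positions 1-2-3-4, expanding outward from the peak — single-peaked.
Faction 2 (peak Proposal Red at position 4): ranking walks positions 4-3-2-1, expanding outward from the peak — single-peaked.
Faction 3 (peak Proposal Blue at position 2): ranking walks positions 2-3-1-4, expanding outward from the peak — single-peaked.
Faction 4 (peak Plan E at position 3): ranking walks positions 3-4-2-1, expanding outward from the peak — single-peaked.
Faction 5 (peak Plan E at position 3): ranking walks positions 3-2-1-4, expanding outward from the peak — single-peaked.
Every ranking is single-peaked on this axis.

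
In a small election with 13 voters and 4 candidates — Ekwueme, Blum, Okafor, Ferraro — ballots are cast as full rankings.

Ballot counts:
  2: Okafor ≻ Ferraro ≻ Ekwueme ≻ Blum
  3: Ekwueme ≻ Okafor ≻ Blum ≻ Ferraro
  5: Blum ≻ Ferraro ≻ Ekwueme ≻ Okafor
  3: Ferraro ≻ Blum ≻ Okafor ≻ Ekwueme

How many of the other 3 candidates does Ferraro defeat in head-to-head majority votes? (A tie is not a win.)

Ferraro against each rival (13 voters):
Ferraro vs Ekwueme: Ferraro wins 10–3.
Ferraro vs Blum: Blum wins 8–5.
Ferraro vs Okafor: Ferraro is ranked higher on 5+3 = 8 ballots, Okafor on 5. Ferraro wins 8–5.
Ferraro beats Ekwueme, Okafor; loses to Blum — 2 pairwise wins.

2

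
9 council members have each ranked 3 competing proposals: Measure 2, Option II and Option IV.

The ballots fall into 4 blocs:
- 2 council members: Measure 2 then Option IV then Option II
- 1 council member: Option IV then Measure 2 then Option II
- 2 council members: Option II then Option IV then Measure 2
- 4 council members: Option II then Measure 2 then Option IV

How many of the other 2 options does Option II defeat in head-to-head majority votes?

2

Option II against each rival (9 council members):
Option II–Measure 2: Option II 6–3.
Option II vs Option IV: Option II preferred on 2+4 = 6 ballots; Option II wins 6–3.
Option II beats Measure 2, Option IV — 2 pairwise wins.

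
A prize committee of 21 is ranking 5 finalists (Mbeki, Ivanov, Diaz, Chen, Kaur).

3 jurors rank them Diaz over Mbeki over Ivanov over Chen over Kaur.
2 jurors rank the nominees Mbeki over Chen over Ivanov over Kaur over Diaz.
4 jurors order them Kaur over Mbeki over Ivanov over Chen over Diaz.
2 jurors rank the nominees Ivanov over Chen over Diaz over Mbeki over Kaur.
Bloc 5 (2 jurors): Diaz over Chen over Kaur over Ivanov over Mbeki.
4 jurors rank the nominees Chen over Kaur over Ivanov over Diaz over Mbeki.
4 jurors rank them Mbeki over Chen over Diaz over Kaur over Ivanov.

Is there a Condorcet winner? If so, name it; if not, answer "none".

none

Pairwise majorities:
Mbeki vs Ivanov: Mbeki is ranked higher on 3+2+4+4 = 13 ballots, Ivanov on 8. Mbeki wins 13–8.
Mbeki vs Diaz: 10 to 11, Diaz.
Mbeki vs Chen: 13 to 8, Mbeki.
Mbeki vs Kaur: Mbeki preferred on 3+2+2+4 = 11 ballots; Mbeki wins 11–10.
Ivanov vs Diaz: 2+4+2+4 = 12 for Ivanov, 9 for Diaz — Ivanov by 12–9.
Ivanov vs Chen: Ivanov preferred on 3+4+2 = 9 ballots; Chen wins 12–9.
Ivanov vs Kaur: 7 to 14, Kaur.
Diaz vs Chen: 3+2 = 5 for Diaz, 16 for Chen — Chen by 16–5.
Diaz vs Kaur: Diaz preferred on 3+2+2+4 = 11 ballots; Diaz wins 11–10.
Chen vs Kaur: Chen is ranked higher on 3+2+2+2+4+4 = 17 ballots, Kaur on 4. Chen wins 17–4.
No nominee is unbeaten: Mbeki loses to Diaz; Ivanov loses to Mbeki; Diaz loses to Ivanov; Chen loses to Mbeki; Kaur loses to Mbeki. In particular Mbeki > Ivanov > Diaz > Mbeki is a majority cycle — no Condorcet winner exists.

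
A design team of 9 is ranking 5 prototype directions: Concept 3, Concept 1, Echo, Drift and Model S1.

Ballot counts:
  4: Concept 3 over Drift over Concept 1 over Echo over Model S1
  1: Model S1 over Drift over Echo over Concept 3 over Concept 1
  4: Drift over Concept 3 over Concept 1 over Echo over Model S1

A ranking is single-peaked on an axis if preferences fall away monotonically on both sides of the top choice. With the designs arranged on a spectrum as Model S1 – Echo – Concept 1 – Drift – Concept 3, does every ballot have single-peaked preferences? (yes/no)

Axis positions: Model S1=1, Echo=2, Concept 1=3, Drift=4, Concept 3=5.
Ballot type 1 (peak Concept 3 at position 5): ranking walks positions 5-4-3-2-1, expanding outward from the peak — single-peaked.
Ballot type 2: ranking walks positions 1-4-2-5-3; Drift is ranked above Echo even though Echo lies between Drift and the peak Model S1 on the axis — preferences dip and rise again. Not single-peaked.
Ballot type 3 (peak Drift at position 4): ranking walks positions 4-5-3-2-1, expanding outward from the peak — single-peaked.
Ballot type 2 violates single-peakedness, so the profile is not single-peaked on this axis.

no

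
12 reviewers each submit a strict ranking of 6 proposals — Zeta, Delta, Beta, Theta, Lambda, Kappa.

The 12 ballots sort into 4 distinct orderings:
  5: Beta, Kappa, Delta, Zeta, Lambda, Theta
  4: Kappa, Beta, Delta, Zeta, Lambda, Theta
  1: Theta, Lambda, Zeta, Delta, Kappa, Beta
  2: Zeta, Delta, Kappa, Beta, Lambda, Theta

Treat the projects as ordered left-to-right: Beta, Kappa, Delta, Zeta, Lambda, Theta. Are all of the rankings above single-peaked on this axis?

Axis positions: Beta=1, Kappa=2, Delta=3, Zeta=4, Lambda=5, Theta=6.
Cluster 1 (peak Beta at position 1): ranking walks positions 1-2-3-4-5-6, expanding outward from the peak — single-peaked.
Cluster 2 (peak Kappa at position 2): ranking walks positions 2-1-3-4-5-6, expanding outward from the peak — single-peaked.
Cluster 3 (peak Theta at position 6): ranking walks positions 6-5-4-3-2-1, expanding outward from the peak — single-peaked.
Cluster 4 (peak Zeta at position 4): ranking walks positions 4-3-2-1-5-6, expanding outward from the peak — single-peaked.
Every ranking is single-peaked on this axis.

yes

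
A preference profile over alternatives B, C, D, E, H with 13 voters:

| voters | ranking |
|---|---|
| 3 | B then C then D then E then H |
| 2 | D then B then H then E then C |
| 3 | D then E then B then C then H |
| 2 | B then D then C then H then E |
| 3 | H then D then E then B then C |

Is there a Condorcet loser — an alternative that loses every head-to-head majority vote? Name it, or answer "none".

none

Pairwise majorities:
B–C: B 13–0.
B–D: D 8–5.
B vs E: B, 7–6.
B vs H: 3+2+3+2 = 10 for B, 3 for H — B by 10–3.
C vs D: C is ranked higher on 3 ballots, D on 10. D wins 10–3.
C vs E: E, 8–5.
C vs H: C wins 8–5.
D vs E: D, 13–0.
D vs H: D is ranked higher on 3+2+3+2 = 10 ballots, H on 3. D wins 10–3.
E vs H: H, 7–6.
Each alternative has at least one pairwise win (B beats C; C beats H; D beats B; E beats C; H beats E) — no Condorcet loser.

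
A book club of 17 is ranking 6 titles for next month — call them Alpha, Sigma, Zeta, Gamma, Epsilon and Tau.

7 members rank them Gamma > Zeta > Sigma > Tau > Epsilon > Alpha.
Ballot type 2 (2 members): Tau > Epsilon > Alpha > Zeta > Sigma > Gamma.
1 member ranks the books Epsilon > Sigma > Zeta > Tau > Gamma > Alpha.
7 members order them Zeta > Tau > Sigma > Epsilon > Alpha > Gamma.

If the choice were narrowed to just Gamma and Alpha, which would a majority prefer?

Alpha

Ballots ranking Gamma above Alpha: 7 + 1 = 8.
Ballots ranking Alpha above Gamma: 17 − 8 = 9.
Alpha wins the head-to-head 9–8.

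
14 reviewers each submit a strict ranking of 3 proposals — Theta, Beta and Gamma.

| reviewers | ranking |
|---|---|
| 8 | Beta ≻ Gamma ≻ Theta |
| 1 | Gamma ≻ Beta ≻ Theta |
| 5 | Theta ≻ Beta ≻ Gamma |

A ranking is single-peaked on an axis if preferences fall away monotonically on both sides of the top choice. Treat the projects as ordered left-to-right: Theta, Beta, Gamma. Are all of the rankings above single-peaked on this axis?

Axis positions: Theta=1, Beta=2, Gamma=3.
Ballot type 1 (peak Beta at position 2): ranking walks positions 2-3-1, expanding outward from the peak — single-peaked.
Ballot type 2 (peak Gamma at position 3): ranking walks positions 3-2-1, expanding outward from the peak — single-peaked.
Ballot type 3 (peak Theta at position 1): ranking walks positions 1-2-3, expanding outward from the peak — single-peaked.
Every ranking is single-peaked on this axis.

yes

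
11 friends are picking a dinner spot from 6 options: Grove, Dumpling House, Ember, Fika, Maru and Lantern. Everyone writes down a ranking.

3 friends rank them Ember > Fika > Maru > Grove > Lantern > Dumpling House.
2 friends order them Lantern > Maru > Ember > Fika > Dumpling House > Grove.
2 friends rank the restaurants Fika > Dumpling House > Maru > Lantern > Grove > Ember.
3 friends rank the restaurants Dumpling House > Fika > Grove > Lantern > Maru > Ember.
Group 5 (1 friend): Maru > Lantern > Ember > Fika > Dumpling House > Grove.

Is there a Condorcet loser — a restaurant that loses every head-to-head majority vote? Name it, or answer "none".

none

Head-to-head results (11 friends):
Grove vs Dumpling House: Dumpling House, 8–3.
Grove vs Ember: 2+3 = 5 for Grove, 6 for Ember — Ember by 6–5.
Grove vs Fika: Fika, 11–0.
Grove vs Maru: Grove preferred on 3 ballots; Maru wins 8–3.
Grove vs Lantern: Grove is ranked higher on 3+3 = 6 ballots, Lantern on 5. Grove wins 6–5.
Dumpling House vs Ember: Ember wins 6–5.
Dumpling House vs Fika: 3 to 8, Fika.
Dumpling House vs Maru: 2+3 = 5 for Dumpling House, 6 for Maru — Maru by 6–5.
Dumpling House vs Lantern: Dumpling House preferred on 2+3 = 5 ballots; Lantern wins 6–5.
Ember vs Fika: Ember, 6–5.
Ember vs Maru: 3 for Ember, 8 for Maru — Maru by 8–3.
Ember vs Lantern: Ember preferred on 3 ballots; Lantern wins 8–3.
Fika vs Maru: Fika, 8–3.
Fika–Lantern: Fika 8–3.
Maru vs Lantern: 6 to 5, Maru.
No restaurant is winless: Grove beats Lantern; Dumpling House beats Grove; Ember beats Grove; Fika beats Grove; Maru beats Grove; Lantern beats Dumpling House. There is no Condorcet loser.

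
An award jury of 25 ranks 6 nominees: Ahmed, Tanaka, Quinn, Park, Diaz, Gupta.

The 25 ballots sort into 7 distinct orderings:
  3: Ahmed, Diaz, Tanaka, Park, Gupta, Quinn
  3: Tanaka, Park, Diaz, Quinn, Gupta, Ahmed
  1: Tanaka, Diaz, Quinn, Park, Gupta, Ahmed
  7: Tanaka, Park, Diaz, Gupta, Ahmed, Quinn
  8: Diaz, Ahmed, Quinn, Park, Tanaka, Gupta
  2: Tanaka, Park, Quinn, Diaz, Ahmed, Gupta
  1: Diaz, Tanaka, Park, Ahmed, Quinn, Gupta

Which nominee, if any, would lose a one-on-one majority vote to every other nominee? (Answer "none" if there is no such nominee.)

Gupta

Head-to-head results (25 jurors):
Ahmed vs Tanaka: Tanaka wins 14–11.
Ahmed vs Quinn: 19 to 6, Ahmed.
Ahmed vs Park: Park, 14–11.
Ahmed vs Diaz: Diaz, 22–3.
Ahmed–Gupta: Ahmed 14–11.
Tanaka–Quinn: Tanaka 17–8.
Tanaka vs Park: Tanaka, 17–8.
Tanaka vs Diaz: Tanaka wins 13–12.
Tanaka vs Gupta: 25 for Tanaka, 0 for Gupta — Tanaka by 25–0.
Quinn vs Park: Park, 16–9.
Quinn vs Diaz: Quinn is ranked higher on 2 ballots, Diaz on 23. Diaz wins 23–2.
Quinn vs Gupta: Quinn wins 15–10.
Park–Diaz: Diaz 13–12.
Park vs Gupta: 25 for Park, 0 for Gupta — Park by 25–0.
Diaz vs Gupta: Diaz wins 25–0.
Gupta loses to every other nominee — it is the Condorcet loser.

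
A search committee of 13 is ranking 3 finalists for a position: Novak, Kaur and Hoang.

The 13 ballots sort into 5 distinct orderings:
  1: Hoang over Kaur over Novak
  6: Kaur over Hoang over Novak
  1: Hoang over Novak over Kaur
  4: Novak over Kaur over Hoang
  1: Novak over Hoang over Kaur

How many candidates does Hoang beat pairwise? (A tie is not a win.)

1

Hoang against each rival (13 committee members):
Hoang vs Novak: Hoang wins 8–5.
Hoang vs Kaur: 3 to 10, Kaur.
Hoang beats Novak; loses to Kaur — 1 pairwise win.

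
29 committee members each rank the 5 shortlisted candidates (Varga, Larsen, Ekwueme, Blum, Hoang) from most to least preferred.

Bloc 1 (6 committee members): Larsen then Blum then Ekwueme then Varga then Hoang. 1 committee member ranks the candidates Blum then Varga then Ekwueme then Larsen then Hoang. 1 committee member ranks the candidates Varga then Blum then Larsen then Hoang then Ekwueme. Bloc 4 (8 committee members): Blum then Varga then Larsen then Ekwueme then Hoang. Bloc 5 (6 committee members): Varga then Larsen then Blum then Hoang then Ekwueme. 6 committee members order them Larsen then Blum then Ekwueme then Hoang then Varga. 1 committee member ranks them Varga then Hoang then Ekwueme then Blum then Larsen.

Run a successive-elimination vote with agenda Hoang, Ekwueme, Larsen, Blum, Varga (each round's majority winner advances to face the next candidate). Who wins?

Varga

Round 1: Hoang vs Ekwueme — 8–21, Ekwueme advances.
Round 2: Ekwueme vs Larsen — 2–27, Larsen advances.
Round 3: Larsen vs Blum — 18–11, Larsen advances.
Round 4: Larsen vs Varga — 12–17, Varga advances.
The agenda winner is Varga.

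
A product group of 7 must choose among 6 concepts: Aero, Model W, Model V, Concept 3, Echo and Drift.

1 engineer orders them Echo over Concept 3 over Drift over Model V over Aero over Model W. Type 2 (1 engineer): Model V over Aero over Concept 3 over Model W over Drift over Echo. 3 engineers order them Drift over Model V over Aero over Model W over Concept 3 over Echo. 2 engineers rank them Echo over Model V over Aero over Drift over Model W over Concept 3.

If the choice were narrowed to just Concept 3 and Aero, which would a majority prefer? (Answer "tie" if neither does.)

Ballots ranking Concept 3 above Aero: 1.
Ballots ranking Aero above Concept 3: 7 − 1 = 6.
Aero wins the head-to-head 6–1.

Aero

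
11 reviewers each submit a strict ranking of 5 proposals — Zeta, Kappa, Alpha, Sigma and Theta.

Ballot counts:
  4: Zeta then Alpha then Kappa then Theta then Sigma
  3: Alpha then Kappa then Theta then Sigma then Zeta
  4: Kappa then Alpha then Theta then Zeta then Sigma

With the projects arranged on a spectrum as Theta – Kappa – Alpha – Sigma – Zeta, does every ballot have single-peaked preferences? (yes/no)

Axis positions: Theta=1, Kappa=2, Alpha=3, Sigma=4, Zeta=5.
Type 1: ranking walks positions 5-3-2-1-4; Alpha is ranked above Sigma even though Sigma lies between Alpha and the peak Zeta on the axis — preferences dip and rise again. Not single-peaked.
Type 2 (peak Alpha at position 3): ranking walks positions 3-2-1-4-5, expanding outward from the peak — single-peaked.
Type 3: ranking walks positions 2-3-1-5-4; Zeta is ranked above Sigma even though Sigma lies between Zeta and the peak Kappa on the axis — preferences dip and rise again. Not single-peaked.
Type 1 violates single-peakedness, so the profile is not single-peaked on this axis.

no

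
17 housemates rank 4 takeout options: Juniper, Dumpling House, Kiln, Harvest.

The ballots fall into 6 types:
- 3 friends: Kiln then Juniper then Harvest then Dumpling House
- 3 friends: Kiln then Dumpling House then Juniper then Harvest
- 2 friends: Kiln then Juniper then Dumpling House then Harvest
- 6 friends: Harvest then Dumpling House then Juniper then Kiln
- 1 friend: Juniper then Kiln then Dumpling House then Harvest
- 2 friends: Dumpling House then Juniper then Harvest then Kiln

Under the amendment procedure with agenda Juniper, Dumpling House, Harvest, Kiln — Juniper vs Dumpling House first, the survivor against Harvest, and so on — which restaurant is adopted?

Kiln

Round 1: Juniper vs Dumpling House — 6–11, Dumpling House advances.
Round 2: Dumpling House vs Harvest — 8–9, Harvest advances.
Round 3: Harvest vs Kiln — 8–9, Kiln advances.
The agenda winner is Kiln.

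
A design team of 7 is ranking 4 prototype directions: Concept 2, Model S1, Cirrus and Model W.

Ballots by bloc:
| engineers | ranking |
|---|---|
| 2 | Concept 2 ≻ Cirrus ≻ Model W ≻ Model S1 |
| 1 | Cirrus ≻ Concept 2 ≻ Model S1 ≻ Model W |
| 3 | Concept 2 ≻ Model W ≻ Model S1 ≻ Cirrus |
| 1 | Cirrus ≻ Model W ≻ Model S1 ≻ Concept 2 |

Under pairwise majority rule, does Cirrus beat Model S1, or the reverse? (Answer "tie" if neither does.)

Ballots ranking Cirrus above Model S1: 2 + 1 + 1 = 4.
Ballots ranking Model S1 above Cirrus: 7 − 4 = 3.
Cirrus wins the head-to-head 4–3.

Cirrus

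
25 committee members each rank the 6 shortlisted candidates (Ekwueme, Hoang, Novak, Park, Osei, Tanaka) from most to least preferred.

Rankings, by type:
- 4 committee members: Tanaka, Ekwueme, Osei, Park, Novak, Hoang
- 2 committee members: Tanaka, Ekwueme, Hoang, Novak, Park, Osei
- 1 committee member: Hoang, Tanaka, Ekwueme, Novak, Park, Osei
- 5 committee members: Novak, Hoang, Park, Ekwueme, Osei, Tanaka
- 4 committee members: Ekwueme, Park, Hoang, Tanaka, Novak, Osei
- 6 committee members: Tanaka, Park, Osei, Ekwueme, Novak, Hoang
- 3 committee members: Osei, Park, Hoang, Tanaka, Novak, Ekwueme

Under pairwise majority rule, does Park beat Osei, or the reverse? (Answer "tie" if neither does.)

Park

Ballots ranking Park above Osei: 2 + 1 + 5 + 4 + 6 = 18.
Ballots ranking Osei above Park: 25 − 18 = 7.
Park wins the head-to-head 18–7.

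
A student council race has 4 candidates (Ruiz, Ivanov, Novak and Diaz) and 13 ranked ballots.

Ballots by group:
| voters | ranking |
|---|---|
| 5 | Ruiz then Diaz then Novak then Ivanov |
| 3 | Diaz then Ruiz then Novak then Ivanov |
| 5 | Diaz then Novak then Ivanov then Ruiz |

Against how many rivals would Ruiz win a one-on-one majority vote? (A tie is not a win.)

Ruiz against each rival (13 voters):
Ruiz vs Ivanov: Ruiz preferred on 5+3 = 8 ballots; Ruiz wins 8–5.
Ruiz vs Novak: Ruiz preferred on 5+3 = 8 ballots; Ruiz wins 8–5.
Ruiz vs Diaz: Diaz wins 8–5.
Ruiz beats Ivanov, Novak; loses to Diaz — 2 pairwise wins.

2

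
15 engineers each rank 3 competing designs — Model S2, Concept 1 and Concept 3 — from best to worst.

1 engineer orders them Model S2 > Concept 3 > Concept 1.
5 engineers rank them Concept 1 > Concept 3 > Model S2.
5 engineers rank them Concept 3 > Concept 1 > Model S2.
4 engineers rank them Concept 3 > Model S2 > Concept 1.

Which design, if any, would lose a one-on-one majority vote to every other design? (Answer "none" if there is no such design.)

Head-to-head results (15 engineers):
Model S2 vs Concept 1: Concept 1, 10–5.
Model S2 vs Concept 3: Concept 3 wins 14–1.
Concept 1 vs Concept 3: Concept 3, 10–5.
Model S2 is beaten in every head-to-head and is the Condorcet loser.

Model S2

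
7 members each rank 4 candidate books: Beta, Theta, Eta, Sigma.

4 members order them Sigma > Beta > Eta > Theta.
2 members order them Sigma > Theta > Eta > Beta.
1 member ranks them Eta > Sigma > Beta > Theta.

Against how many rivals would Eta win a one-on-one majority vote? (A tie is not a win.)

1

Eta against each rival (7 members):
Eta–Beta: Beta 4–3.
Eta–Theta: Eta 5–2.
Eta vs Sigma: Eta is ranked higher on 1 ballot, Sigma on 6. Sigma wins 6–1.
Eta beats Theta; loses to Beta, Sigma — 1 pairwise win.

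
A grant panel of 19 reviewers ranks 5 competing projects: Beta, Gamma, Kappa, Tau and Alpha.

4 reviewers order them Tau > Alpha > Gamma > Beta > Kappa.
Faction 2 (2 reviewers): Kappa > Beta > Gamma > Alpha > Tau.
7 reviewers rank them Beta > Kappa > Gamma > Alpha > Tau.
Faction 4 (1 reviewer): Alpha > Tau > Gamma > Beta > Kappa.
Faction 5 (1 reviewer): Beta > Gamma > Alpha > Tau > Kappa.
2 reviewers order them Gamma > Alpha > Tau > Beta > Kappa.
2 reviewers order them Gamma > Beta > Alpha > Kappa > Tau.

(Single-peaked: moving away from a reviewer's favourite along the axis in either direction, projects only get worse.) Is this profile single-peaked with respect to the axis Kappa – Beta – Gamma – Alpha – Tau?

Axis positions: Kappa=1, Beta=2, Gamma=3, Alpha=4, Tau=5.
Faction 1 (peak Tau at position 5): ranking walks positions 5-4-3-2-1, expanding outward from the peak — single-peaked.
Faction 2 (peak Kappa at position 1): ranking walks positions 1-2-3-4-5, expanding outward from the peak — single-peaked.
Faction 3 (peak Beta at position 2): ranking walks positions 2-1-3-4-5, expanding outward from the peak — single-peaked.
Faction 4 (peak Alpha at position 4): ranking walks positions 4-5-3-2-1, expanding outward from the peak — single-peaked.
Faction 5 (peak Beta at position 2): ranking walks positions 2-3-4-5-1, expanding outward from the peak — single-peaked.
Faction 6 (peak Gamma at position 3): ranking walks positions 3-4-5-2-1, expanding outward from the peak — single-peaked.
Faction 7 (peak Gamma at position 3): ranking walks positions 3-2-4-1-5, expanding outward from the peak — single-peaked.
Every ranking is single-peaked on this axis.

yes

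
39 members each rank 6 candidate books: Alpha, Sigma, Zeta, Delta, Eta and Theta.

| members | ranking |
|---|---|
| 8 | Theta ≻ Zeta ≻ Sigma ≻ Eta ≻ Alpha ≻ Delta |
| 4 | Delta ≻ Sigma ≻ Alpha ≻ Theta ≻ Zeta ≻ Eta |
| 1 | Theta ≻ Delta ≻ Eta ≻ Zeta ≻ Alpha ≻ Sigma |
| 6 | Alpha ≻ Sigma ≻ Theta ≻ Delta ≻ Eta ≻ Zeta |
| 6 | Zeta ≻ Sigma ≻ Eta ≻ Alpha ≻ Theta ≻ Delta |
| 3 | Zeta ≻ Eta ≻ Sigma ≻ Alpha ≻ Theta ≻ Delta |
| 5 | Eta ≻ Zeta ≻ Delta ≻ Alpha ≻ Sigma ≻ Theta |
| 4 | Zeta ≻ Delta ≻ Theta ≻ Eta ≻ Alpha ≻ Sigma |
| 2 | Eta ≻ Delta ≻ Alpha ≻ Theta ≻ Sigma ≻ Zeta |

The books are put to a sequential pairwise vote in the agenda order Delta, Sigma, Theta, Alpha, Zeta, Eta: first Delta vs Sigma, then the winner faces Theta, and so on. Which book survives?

Round 1: Delta vs Sigma — 16–23, Sigma advances.
Round 2: Sigma vs Theta — 24–15, Sigma advances.
Round 3: Sigma vs Alpha — 21–18, Sigma advances.
Round 4: Sigma vs Zeta — 12–27, Zeta advances.
Round 5: Zeta vs Eta — 25–14, Zeta advances.
The agenda winner is Zeta.

Zeta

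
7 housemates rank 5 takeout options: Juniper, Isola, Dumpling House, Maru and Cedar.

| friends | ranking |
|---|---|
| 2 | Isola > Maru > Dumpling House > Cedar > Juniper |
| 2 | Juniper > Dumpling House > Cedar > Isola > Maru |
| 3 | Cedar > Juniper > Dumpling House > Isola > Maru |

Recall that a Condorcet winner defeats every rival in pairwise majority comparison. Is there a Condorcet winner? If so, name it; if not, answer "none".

Head-to-head results (7 friends):
Juniper vs Isola: Juniper wins 5–2.
Juniper–Dumpling House: Juniper 5–2.
Juniper–Maru: Juniper 5–2.
Juniper–Cedar: Cedar 5–2.
Isola vs Dumpling House: Dumpling House wins 5–2.
Isola–Maru: Isola 7–0.
Isola–Cedar: Cedar 5–2.
Dumpling House vs Maru: Dumpling House wins 5–2.
Dumpling House vs Cedar: Dumpling House wins 4–3.
Maru vs Cedar: Cedar wins 5–2.
Every restaurant loses at least once (Juniper loses to Cedar; Isola loses to Juniper; Dumpling House loses to Juniper; Maru loses to Juniper; Cedar loses to Dumpling House). The majority relation contains the cycle Juniper beats Dumpling House beats Cedar beats Juniper, so there is no Condorcet winner.

none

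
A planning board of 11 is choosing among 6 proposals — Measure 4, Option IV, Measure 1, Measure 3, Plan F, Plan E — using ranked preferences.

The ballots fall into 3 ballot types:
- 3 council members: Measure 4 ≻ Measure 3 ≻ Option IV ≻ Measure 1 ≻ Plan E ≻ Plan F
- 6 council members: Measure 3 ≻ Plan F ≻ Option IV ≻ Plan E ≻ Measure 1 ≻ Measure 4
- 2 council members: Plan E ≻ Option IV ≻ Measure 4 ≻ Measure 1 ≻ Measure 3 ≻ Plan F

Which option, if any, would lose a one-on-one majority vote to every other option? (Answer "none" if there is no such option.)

Measure 4

Head-to-head results (11 council members):
Measure 4 vs Option IV: Option IV wins 8–3.
Measure 4 vs Measure 1: Measure 4 is ranked higher on 3+2 = 5 ballots, Measure 1 on 6. Measure 1 wins 6–5.
Measure 4 vs Measure 3: 3+2 = 5 for Measure 4, 6 for Measure 3 — Measure 3 by 6–5.
Measure 4 vs Plan F: Plan F, 6–5.
Measure 4 vs Plan E: Measure 4 preferred on 3 ballots; Plan E wins 8–3.
Option IV–Measure 1: Option IV 11–0.
Option IV vs Measure 3: Measure 3 wins 9–2.
Option IV vs Plan F: Plan F wins 6–5.
Option IV vs Plan E: Option IV wins 9–2.
Measure 1 vs Measure 3: Measure 3, 9–2.
Measure 1 vs Plan F: Plan F, 6–5.
Measure 1 vs Plan E: Measure 1 is ranked higher on 3 ballots, Plan E on 8. Plan E wins 8–3.
Measure 3 vs Plan F: Measure 3 wins 11–0.
Measure 3 vs Plan E: Measure 3 preferred on 3+6 = 9 ballots; Measure 3 wins 9–2.
Plan F vs Plan E: 6 to 5, Plan F.
Measure 4 is beaten in every head-to-head and is the Condorcet loser.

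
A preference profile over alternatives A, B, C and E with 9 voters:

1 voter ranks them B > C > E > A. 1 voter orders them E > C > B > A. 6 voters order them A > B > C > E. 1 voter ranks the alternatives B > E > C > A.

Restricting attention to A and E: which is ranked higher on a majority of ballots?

Ballots ranking A above E: 6.
Ballots ranking E above A: 9 − 6 = 3.
A wins the head-to-head 6–3.

A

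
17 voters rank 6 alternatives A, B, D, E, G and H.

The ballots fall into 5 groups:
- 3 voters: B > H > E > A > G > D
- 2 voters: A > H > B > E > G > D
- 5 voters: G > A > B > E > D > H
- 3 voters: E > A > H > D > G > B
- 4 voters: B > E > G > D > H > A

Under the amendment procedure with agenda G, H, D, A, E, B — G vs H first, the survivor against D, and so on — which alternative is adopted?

B

Round 1: G vs H — 9–8, G advances.
Round 2: G vs D — 14–3, G advances.
Round 3: G vs A — 9–8, G advances.
Round 4: G vs E — 5–12, E advances.
Round 5: E vs B — 3–14, B advances.
The agenda winner is B.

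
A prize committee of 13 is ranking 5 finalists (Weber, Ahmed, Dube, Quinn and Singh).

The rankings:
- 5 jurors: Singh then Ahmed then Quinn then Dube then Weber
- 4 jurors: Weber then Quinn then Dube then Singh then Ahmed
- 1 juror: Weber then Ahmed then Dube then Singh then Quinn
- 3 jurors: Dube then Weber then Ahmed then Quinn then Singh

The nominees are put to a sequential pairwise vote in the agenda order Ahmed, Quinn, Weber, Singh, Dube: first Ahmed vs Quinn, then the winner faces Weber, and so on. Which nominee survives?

Round 1: Ahmed vs Quinn — 9–4, Ahmed advances.
Round 2: Ahmed vs Weber — 5–8, Weber advances.
Round 3: Weber vs Singh — 8–5, Weber advances.
Round 4: Weber vs Dube — 5–8, Dube advances.
Dube survives the agenda.

Dube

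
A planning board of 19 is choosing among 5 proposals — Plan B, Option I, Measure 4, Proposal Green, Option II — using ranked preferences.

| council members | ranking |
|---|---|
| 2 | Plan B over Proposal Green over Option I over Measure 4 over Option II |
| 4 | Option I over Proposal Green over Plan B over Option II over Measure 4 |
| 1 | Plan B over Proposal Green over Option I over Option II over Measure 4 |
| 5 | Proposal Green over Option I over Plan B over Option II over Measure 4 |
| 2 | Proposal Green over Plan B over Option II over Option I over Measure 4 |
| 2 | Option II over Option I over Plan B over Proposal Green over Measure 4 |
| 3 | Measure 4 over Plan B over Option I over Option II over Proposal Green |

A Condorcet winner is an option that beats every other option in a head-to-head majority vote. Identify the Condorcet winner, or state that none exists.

Check each pair by majority over 19 ballots:
Plan B vs Option I: 8 to 11, Option I.
Plan B vs Measure 4: 16 to 3, Plan B.
Plan B vs Proposal Green: Plan B preferred on 2+1+2+3 = 8 ballots; Proposal Green wins 11–8.
Plan B vs Option II: Plan B is ranked higher on 2+4+1+5+2+3 = 17 ballots, Option II on 2. Plan B wins 17–2.
Option I vs Measure 4: Option I is ranked higher on 2+4+1+5+2+2 = 16 ballots, Measure 4 on 3. Option I wins 16–3.
Option I vs Proposal Green: 9 to 10, Proposal Green.
Option I vs Option II: 15 to 4, Option I.
Measure 4 vs Proposal Green: Measure 4 preferred on 3 ballots; Proposal Green wins 16–3.
Measure 4 vs Option II: Measure 4 is ranked higher on 2+3 = 5 ballots, Option II on 14. Option II wins 14–5.
Proposal Green vs Option II: 2+4+1+5+2 = 14 for Proposal Green, 5 for Option II — Proposal Green by 14–5.
Proposal Green defeats every rival head-to-head and is the Condorcet winner.

Proposal Green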